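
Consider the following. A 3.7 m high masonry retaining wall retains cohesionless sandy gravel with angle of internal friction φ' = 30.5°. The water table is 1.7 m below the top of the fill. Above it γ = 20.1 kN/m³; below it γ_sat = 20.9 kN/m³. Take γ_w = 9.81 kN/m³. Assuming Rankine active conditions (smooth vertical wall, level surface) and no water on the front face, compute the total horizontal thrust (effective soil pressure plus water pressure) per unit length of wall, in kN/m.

58.7 kN/m

K_a = tan²(45° − φ/2) = 0.3267.
γ' = 20.9 − 9.81 = 11.09 kN/m³. Depth below WT = 2.0 m.
σ'_h at WT = K_a γ d_w = 11.16 kPa; at base = 11.16 + K_a γ' × 2.0 = 18.41 kPa.
P₁ (0–1.7 m) = ½×11.16×1.7 = 9.488. P₂ (1.7–3.7 m) = ½(11.16+18.41)×2.0 = 29.57.
P_w = ½ γ_w h₂² = 0.5×9.81×2.0² = 19.62. Total = 9.488+29.57+19.62 = 58.68 kN/m.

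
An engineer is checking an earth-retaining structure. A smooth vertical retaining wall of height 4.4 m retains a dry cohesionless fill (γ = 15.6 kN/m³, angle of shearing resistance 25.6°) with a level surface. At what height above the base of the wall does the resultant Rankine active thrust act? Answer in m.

K_a = 0.3966.
The pressure distribution is triangular, so the resultant acts at H/3 above the base = 4.4/3 = 1.467 m.

1.47 m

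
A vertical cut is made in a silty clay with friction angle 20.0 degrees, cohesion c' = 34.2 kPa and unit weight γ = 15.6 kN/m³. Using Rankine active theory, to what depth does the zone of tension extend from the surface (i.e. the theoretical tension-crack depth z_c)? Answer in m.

6.26 m

K_a = tan²(45° − 20.0°/2) = 0.4903; √K_a = 0.7002.
The active pressure is zero where K_a γ z = 2c√K_a, so z_c = 2c/(γ√K_a) = 2×34.2/(15.6×0.7002) = 6.262 m.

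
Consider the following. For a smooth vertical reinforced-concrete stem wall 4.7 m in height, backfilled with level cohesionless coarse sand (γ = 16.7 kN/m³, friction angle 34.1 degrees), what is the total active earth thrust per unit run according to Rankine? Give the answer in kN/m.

51.9 kN/m

K_a = tan²(45° − φ/2) = 0.2815.
P_a = ½ K_a γ H² = 0.5 × 0.2815 × 16.7 × 4.7² = 51.93 kN/m.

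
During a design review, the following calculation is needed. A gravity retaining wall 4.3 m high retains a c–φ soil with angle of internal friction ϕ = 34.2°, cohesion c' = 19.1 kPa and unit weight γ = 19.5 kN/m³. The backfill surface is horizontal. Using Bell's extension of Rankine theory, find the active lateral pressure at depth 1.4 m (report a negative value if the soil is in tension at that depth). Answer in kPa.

K_a = (1 − sin φ)/(1 + sin φ) = 0.2803.
σ_a = K_a γ z − 2c√K_a = 0.2803×19.5×1.4 − 2×19.1×0.5295 = -12.57 kPa.

-12.6 kPa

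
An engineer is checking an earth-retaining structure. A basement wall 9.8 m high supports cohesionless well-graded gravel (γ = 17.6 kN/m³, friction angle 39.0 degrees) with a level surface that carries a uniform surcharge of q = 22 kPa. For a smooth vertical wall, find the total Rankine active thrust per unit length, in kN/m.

K_a = tan²(45° − φ/2) = 0.2275.
Soil triangle: ½ K_a γ H² = 0.5×0.2275×17.6×9.8² = 192.3 kN/m.
Surcharge rectangle: K_a q H = 0.2275×22×9.8 = 49.05 kN/m.
Total = 192.3 + 49.05 = 241.3 kN/m.

241 kN/m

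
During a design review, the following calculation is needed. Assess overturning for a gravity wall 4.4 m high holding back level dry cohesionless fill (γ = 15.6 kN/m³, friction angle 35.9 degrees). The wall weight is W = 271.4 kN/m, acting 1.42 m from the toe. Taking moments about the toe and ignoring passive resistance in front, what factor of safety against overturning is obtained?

6.67

K_a = tan²(45° − 35.9°/2) = 0.2607.
P_a = ½K_aγH² = 0.5×0.2607×15.6×4.4² = 39.37 kN/m, acting at H/3 = 1.467 m above the base.
Overturning moment M_o = P_a × H/3 = 39.37 × 1.467 = 57.75.
Resisting moment M_r = W × 1.42 = 271.4 × 1.42 = 385.4.
FS_overturning = M_r/M_o = 385.4/57.75 = 6.674.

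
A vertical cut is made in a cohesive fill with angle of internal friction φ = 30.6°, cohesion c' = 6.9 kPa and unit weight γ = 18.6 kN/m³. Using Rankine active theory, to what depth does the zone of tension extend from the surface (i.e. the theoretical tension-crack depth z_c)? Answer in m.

1.30 m

K_a = tan²(45° − 30.6°/2) = 0.3253; √K_a = 0.5704.
The active pressure is zero where K_a γ z = 2c√K_a, so z_c = 2c/(γ√K_a) = 2×6.9/(18.6×0.5704) = 1.301 m.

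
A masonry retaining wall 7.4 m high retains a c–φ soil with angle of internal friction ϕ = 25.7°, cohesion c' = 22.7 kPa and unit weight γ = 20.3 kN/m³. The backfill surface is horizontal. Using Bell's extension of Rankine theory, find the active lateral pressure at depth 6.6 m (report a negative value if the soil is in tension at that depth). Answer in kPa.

24.4 kPa

K_a = (1 − sin φ)/(1 + sin φ) = 0.3950.
σ_a = K_a γ z − 2c√K_a = 0.3950×20.3×6.6 − 2×22.7×0.6285 = 24.39 kPa.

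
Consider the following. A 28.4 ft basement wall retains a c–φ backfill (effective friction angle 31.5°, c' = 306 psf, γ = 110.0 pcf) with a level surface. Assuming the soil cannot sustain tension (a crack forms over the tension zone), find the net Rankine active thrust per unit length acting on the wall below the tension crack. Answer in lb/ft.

K_a = 0.3136; √K_a = 0.5600.
Tension-crack depth z_c = 2c/(γ√K_a) = 2×306/(110.0×0.5600) = 9.935 ft.
σ_a at base = K_a γ H − 2c√K_a = 0.3136×110.0×28.4 − 2×306×0.5600 = 637.0 psf.
P_a = ½ × 637.0 × (H − z_c) = 0.5×637.0×18.47 = 5882 lb/ft.

5880 lb/ft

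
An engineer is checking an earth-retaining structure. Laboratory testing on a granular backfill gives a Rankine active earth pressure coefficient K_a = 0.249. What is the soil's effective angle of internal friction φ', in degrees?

37.0°

K_a = tan²(45° − φ/2) ⇒ 45° − φ/2 = arctan(√0.249) = 26.52°.
φ = 2(45° − 26.52°) = 36.96°.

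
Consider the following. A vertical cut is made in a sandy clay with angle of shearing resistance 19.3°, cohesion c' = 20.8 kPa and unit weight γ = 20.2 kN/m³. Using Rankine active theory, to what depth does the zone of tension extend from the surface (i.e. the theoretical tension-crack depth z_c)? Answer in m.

2.90 m

K_a = tan²(45° − 19.3°/2) = 0.5032; √K_a = 0.7094.
The active pressure is zero where K_a γ z = 2c√K_a, so z_c = 2c/(γ√K_a) = 2×20.8/(20.2×0.7094) = 2.903 m.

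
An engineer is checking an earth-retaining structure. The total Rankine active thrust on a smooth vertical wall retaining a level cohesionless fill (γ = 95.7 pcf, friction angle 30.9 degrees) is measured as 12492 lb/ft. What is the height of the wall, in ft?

K_a = 0.3214. P_a = ½ K_a γ H² ⇒ H = √(2P_a/(K_a γ)).
H = √(2×12492/(0.3214×95.7)) = 28.50 ft.

28.5 ft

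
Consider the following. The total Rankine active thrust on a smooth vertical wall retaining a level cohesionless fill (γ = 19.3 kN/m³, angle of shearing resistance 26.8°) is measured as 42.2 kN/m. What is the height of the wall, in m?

K_a = 0.3785. P_a = ½ K_a γ H² ⇒ H = √(2P_a/(K_a γ)).
H = √(2×42.2/(0.3785×19.3)) = 3.399 m.

3.40 m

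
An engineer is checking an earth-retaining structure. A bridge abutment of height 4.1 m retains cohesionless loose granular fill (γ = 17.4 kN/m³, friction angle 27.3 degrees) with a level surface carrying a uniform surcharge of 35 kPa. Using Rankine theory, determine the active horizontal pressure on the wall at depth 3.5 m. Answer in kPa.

35.6 kPa

K_a = (1 − sin φ)/(1 + sin φ) = 0.3711.
σ_v = γz + q = 17.4 × 3.5 + 35 = 95.90 kPa.
σ_h = K_a σ_v = 0.3711 × 95.90 = 35.59 kPa.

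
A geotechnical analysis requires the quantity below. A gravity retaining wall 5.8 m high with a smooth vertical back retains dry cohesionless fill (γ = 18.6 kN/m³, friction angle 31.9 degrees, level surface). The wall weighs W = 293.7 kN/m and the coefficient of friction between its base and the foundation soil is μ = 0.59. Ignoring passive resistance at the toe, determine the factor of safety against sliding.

K_a = tan²(45° − 31.9°/2) = 0.3085.
P_a = ½K_aγH² = 0.5×0.3085×18.6×5.8² = 96.52 kN/m, acting at H/3 = 1.933 m above the base.
FS_sliding = μW / P_a = 0.59×293.7 / 96.52 = 1.795.

1.80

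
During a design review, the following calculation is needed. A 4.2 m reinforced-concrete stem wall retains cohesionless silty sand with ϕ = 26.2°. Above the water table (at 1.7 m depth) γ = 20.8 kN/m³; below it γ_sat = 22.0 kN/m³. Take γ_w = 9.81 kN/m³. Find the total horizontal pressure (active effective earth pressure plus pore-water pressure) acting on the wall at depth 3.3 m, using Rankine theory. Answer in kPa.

K_a = (1 − sin φ)/(1 + sin φ) = 0.3874.
γ' = 22.0 − 9.81 = 12.19 kN/m³.
Effective vertical stress at 3.3 m: σ'_v = 20.8×1.7 + 12.19×1.60 = 54.86 kPa.
σ'_h = K_a σ'_v = 0.3874 × 54.86 = 21.26 kPa; u = γ_w × 1.60 = 15.70 kPa.
Total σ_h = 21.26 + 15.70 = 36.95 kPa.

37.0 kPa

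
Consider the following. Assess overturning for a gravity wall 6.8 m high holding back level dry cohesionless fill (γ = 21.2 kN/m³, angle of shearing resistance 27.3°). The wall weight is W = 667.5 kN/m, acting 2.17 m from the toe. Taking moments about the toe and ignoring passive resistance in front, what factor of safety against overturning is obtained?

K_a = tan²(45° − 27.3°/2) = 0.3711.
P_a = ½K_aγH² = 0.5×0.3711×21.2×6.8² = 181.9 kN/m, acting at H/3 = 2.267 m above the base.
Overturning moment M_o = P_a × H/3 = 181.9 × 2.267 = 412.3.
Resisting moment M_r = W × 2.17 = 667.5 × 2.17 = 1448.
FS_overturning = M_r/M_o = 1448/412.3 = 3.513.

3.51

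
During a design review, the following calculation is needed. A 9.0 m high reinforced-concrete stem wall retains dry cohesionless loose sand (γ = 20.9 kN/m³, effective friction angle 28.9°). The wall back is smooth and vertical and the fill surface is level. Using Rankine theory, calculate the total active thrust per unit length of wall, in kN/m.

295 kN/m

K_a = tan²(45° − φ/2) = 0.3484.
P_a = ½ K_a γ H² = 0.5 × 0.3484 × 20.9 × 9.0² = 294.9 kN/m.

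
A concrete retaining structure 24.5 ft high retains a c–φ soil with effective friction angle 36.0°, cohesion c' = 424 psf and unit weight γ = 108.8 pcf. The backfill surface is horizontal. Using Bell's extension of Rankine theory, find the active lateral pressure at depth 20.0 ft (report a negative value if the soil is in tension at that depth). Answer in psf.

133 psf

K_a = (1 − sin φ)/(1 + sin φ) = 0.2596.
σ_a = K_a γ z − 2c√K_a = 0.2596×108.8×20.0 − 2×424×0.5095 = 132.8 psf.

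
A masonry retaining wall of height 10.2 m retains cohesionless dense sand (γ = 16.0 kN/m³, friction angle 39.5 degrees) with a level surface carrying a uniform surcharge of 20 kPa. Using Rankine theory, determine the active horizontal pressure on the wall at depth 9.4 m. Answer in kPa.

37.9 kPa

K_a = (1 − sin φ)/(1 + sin φ) = 0.2224.
σ_v = γz + q = 16.0 × 9.4 + 20 = 170.4 kPa.
σ_h = K_a σ_v = 0.2224 × 170.4 = 37.90 kPa.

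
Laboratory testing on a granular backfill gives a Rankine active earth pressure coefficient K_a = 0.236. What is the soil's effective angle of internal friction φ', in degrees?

38.2°

K_a = tan²(45° − φ/2) ⇒ 45° − φ/2 = arctan(√0.236) = 25.91°.
φ = 2(45° − 25.91°) = 38.18°.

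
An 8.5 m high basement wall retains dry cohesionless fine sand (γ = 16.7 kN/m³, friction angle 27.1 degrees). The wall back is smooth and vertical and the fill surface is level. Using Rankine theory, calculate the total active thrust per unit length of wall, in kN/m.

K_a = tan²(45° − φ/2) = 0.3741.
P_a = ½ K_a γ H² = 0.5 × 0.3741 × 16.7 × 8.5² = 225.7 kN/m.

226 kN/m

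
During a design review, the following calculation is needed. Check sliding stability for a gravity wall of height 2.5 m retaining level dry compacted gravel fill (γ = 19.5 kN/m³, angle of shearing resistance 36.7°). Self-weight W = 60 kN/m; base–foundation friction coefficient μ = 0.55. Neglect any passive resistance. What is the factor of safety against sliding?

2.15

K_a = tan²(45° − 36.7°/2) = 0.2519.
P_a = ½K_aγH² = 0.5×0.2519×19.5×2.5² = 15.35 kN/m, acting at H/3 = 0.8333 m above the base.
FS_sliding = μW / P_a = 0.55×60 / 15.35 = 2.150.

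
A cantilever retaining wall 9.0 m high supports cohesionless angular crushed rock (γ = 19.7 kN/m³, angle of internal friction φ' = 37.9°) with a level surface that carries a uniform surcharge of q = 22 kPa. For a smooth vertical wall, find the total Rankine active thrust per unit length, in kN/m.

238 kN/m

K_a = tan²(45° − φ/2) = 0.2389.
Soil triangle: ½ K_a γ H² = 0.5×0.2389×19.7×9.0² = 190.6 kN/m.
Surcharge rectangle: K_a q H = 0.2389×22×9.0 = 47.31 kN/m.
Total = 190.6 + 47.31 = 237.9 kN/m.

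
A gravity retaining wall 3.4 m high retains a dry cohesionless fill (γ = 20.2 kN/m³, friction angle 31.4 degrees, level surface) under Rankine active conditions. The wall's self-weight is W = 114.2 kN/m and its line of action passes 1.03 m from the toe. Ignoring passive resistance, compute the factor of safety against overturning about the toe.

K_a = tan²(45° − 31.4°/2) = 0.3149.
P_a = ½K_aγH² = 0.5×0.3149×20.2×3.4² = 36.77 kN/m, acting at H/3 = 1.133 m above the base.
Overturning moment M_o = P_a × H/3 = 36.77 × 1.133 = 41.67.
Resisting moment M_r = W × 1.03 = 114.2 × 1.03 = 117.6.
FS_overturning = M_r/M_o = 117.6/41.67 = 2.823.

2.82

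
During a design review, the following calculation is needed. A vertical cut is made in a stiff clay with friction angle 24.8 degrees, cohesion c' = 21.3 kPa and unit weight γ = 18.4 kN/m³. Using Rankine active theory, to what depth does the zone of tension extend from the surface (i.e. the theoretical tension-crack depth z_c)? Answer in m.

3.62 m

K_a = tan²(45° − 24.8°/2) = 0.4090; √K_a = 0.6395.
The active pressure is zero where K_a γ z = 2c√K_a, so z_c = 2c/(γ√K_a) = 2×21.3/(18.4×0.6395) = 3.620 m.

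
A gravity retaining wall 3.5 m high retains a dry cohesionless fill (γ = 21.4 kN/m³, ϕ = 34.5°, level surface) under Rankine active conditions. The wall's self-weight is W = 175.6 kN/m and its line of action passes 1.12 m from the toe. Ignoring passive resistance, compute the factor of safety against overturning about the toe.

4.65

K_a = tan²(45° − 34.5°/2) = 0.2768.
P_a = ½K_aγH² = 0.5×0.2768×21.4×3.5² = 36.28 kN/m, acting at H/3 = 1.167 m above the base.
Overturning moment M_o = P_a × H/3 = 36.28 × 1.167 = 42.33.
Resisting moment M_r = W × 1.12 = 175.6 × 1.12 = 196.7.
FS_overturning = M_r/M_o = 196.7/42.33 = 4.646.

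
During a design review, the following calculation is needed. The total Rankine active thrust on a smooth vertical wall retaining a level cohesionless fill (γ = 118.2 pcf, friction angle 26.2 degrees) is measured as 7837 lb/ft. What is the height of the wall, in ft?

18.5 ft

K_a = 0.3874. P_a = ½ K_a γ H² ⇒ H = √(2P_a/(K_a γ)).
H = √(2×7837/(0.3874×118.2)) = 18.50 ft.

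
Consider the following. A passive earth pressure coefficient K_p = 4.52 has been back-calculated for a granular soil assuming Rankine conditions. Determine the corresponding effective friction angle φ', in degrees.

39.6°

K_p = (1+sin φ)/(1−sin φ) ⇒ sin φ = (K_p − 1)/(K_p + 1) = 0.6377.
φ = arcsin(0.6377) = 39.62°.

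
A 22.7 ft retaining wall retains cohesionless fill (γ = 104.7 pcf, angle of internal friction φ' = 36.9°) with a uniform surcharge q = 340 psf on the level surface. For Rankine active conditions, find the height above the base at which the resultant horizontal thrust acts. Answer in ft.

8.41 ft

K_a = 0.2497.
Triangular part P₁ = ½K_aγH² = 6735 at H/3 = 7.567 ft; rectangular part P₂ = K_a q H = 1927 at H/2 = 11.35 ft.
ȳ = (P₁·7.567 + P₂·11.35)/(P₁+P₂) = 8.408 ft.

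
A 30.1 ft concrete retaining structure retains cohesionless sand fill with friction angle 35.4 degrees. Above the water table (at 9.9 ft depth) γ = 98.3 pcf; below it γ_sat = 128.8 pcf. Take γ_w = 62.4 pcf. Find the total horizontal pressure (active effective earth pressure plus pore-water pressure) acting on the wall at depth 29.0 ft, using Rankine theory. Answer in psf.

1790 psf

K_a = (1 − sin φ)/(1 + sin φ) = 0.2664.
γ' = 128.8 − 62.4 = 66.40 pcf.
Effective vertical stress at 29.0 ft: σ'_v = 98.3×9.9 + 66.40×19.1 = 2241 psf.
σ'_h = K_a σ'_v = 0.2664 × 2241 = 597.1 psf; u = γ_w × 19.1 = 1192 psf.
Total σ_h = 597.1 + 1192 = 1789 psf.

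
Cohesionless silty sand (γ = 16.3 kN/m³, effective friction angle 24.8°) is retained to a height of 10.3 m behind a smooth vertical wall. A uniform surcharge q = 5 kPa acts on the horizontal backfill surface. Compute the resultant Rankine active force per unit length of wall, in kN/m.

K_a = tan²(45° − φ/2) = 0.4090.
Soil triangle: ½ K_a γ H² = 0.5×0.4090×16.3×10.3² = 353.6 kN/m.
Surcharge rectangle: K_a q H = 0.4090×5×10.3 = 21.06 kN/m.
Total = 353.6 + 21.06 = 374.7 kN/m.

375 kN/m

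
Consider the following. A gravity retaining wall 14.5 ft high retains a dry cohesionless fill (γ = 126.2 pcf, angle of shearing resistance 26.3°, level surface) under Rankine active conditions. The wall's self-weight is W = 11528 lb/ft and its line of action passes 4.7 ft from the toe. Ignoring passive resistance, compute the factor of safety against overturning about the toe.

K_a = tan²(45° − 26.3°/2) = 0.3859.
P_a = ½K_aγH² = 0.5×0.3859×126.2×14.5² = 5120 lb/ft, acting at H/3 = 4.833 ft above the base.
Overturning moment M_o = P_a × H/3 = 5120 × 4.833 = 24750.
Resisting moment M_r = W × 4.7 = 11528 × 4.7 = 54180.
FS_overturning = M_r/M_o = 54180/24750 = 2.189.

2.19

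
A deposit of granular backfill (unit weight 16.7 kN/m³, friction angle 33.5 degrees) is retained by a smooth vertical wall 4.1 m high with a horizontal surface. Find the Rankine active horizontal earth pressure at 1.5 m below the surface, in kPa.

K_a = (1 − sin φ)/(1 + sin φ) = 0.2887.
σ_h = K_a γ z = 0.2887 × 16.7 × 1.5 = 7.232 kPa.

7.23 kPa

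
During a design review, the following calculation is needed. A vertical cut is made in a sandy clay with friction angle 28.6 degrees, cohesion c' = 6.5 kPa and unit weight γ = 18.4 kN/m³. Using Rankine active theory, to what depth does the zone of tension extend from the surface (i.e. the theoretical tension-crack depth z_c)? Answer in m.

K_a = tan²(45° − 28.6°/2) = 0.3525; √K_a = 0.5938.
The active pressure is zero where K_a γ z = 2c√K_a, so z_c = 2c/(γ√K_a) = 2×6.5/(18.4×0.5938) = 1.190 m.

1.19 m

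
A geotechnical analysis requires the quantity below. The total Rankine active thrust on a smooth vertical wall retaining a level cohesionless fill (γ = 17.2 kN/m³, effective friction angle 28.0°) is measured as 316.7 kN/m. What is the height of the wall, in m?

10.1 m

K_a = 0.3610. P_a = ½ K_a γ H² ⇒ H = √(2P_a/(K_a γ)).
H = √(2×316.7/(0.3610×17.2)) = 10.10 m.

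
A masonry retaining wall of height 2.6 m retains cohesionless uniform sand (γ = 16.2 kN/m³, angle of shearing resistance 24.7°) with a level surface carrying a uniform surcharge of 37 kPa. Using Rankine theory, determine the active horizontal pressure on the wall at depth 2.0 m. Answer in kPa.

28.5 kPa

K_a = (1 − sin φ)/(1 + sin φ) = 0.4106.
σ_v = γz + q = 16.2 × 2.0 + 37 = 69.40 kPa.
σ_h = K_a σ_v = 0.4106 × 69.40 = 28.49 kPa.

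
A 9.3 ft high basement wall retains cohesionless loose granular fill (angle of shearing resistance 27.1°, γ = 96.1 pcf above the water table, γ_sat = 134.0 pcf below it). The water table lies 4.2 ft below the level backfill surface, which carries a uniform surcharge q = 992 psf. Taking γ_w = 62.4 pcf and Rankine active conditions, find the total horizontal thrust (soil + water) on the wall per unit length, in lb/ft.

5700 lb/ft

K_a = tan²(45° − φ/2) = 0.3741.
γ' = 134.0 − 62.4 = 71.60 pcf. h₂ = H − d_w = 5.1 ft.
σ'_h: at surface K_a·q = 371.1; at WT K_a(q+γd_w) = 522.0; at base K_a(q+γd_w+γ'h₂) = 658.6 psf.
P₁ = ½(371.1+522.0)×4.2 = 1876; P₂ = ½(522.0+658.6)×5.1 = 3011; P_w = ½γ_w h₂² = 811.5.
Total = 1876+3011+811.5 = 5698 lb/ft.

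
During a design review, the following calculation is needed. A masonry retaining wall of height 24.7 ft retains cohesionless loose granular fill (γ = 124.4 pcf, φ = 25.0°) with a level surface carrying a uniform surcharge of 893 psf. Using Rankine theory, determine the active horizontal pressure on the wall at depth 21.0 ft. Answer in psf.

1420 psf

K_a = (1 − sin φ)/(1 + sin φ) = 0.4059.
σ_v = γz + q = 124.4 × 21.0 + 893 = 3505 psf.
σ_h = K_a σ_v = 0.4059 × 3505 = 1423 psf.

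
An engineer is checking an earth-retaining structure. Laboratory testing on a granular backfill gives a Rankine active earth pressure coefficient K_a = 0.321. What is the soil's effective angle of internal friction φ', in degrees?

30.9°

K_a = tan²(45° − φ/2) ⇒ 45° − φ/2 = arctan(√0.321) = 29.53°.
φ = 2(45° − 29.53°) = 30.93°.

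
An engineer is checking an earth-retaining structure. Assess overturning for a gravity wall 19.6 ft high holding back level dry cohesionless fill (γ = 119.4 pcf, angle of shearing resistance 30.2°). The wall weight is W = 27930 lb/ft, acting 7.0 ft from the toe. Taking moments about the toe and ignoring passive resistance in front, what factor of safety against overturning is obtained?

K_a = tan²(45° − 30.2°/2) = 0.3307.
P_a = ½K_aγH² = 0.5×0.3307×119.4×19.6² = 7583 lb/ft, acting at H/3 = 6.533 ft above the base.
Overturning moment M_o = P_a × H/3 = 7583 × 6.533 = 49540.
Resisting moment M_r = W × 7.0 = 27930 × 7.0 = 195500.
FS_overturning = M_r/M_o = 195500/49540 = 3.946.

3.95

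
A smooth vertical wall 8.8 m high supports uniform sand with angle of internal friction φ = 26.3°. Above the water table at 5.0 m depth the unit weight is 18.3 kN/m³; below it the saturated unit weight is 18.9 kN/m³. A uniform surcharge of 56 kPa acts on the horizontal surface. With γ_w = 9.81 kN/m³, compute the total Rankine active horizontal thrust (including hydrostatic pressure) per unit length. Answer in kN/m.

K_a = tan²(45° − φ/2) = 0.3859.
γ' = 18.9 − 9.81 = 9.090 kN/m³. h₂ = H − d_w = 3.8 m.
σ'_h: at surface K_a·q = 21.61; at WT K_a(q+γd_w) = 56.93; at base K_a(q+γd_w+γ'h₂) = 70.26 kPa.
P₁ = ½(21.61+56.93)×5.0 = 196.3; P₂ = ½(56.93+70.26)×3.8 = 241.6; P_w = ½γ_w h₂² = 70.83.
Total = 196.3+241.6+70.83 = 508.8 kN/m.

509 kN/m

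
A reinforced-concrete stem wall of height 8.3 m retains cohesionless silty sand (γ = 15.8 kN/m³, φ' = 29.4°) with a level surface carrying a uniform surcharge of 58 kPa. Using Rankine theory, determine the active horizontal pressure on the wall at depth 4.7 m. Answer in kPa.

K_a = (1 − sin φ)/(1 + sin φ) = 0.3415.
σ_v = γz + q = 15.8 × 4.7 + 58 = 132.3 kPa.
σ_h = K_a σ_v = 0.3415 × 132.3 = 45.16 kPa.

45.2 kPa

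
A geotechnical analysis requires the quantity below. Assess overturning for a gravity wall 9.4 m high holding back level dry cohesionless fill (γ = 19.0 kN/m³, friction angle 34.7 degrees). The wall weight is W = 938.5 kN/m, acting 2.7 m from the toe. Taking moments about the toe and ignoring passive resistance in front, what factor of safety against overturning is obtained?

3.51

K_a = tan²(45° − 34.7°/2) = 0.2745.
P_a = ½K_aγH² = 0.5×0.2745×19.0×9.4² = 230.4 kN/m, acting at H/3 = 3.133 m above the base.
Overturning moment M_o = P_a × H/3 = 230.4 × 3.133 = 721.9.
Resisting moment M_r = W × 2.7 = 938.5 × 2.7 = 2534.
FS_overturning = M_r/M_o = 2534/721.9 = 3.510.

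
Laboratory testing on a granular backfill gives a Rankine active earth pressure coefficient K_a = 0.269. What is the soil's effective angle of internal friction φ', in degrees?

35.2°

K_a = tan²(45° − φ/2) ⇒ 45° − φ/2 = arctan(√0.269) = 27.41°.
φ = 2(45° − 27.41°) = 35.17°.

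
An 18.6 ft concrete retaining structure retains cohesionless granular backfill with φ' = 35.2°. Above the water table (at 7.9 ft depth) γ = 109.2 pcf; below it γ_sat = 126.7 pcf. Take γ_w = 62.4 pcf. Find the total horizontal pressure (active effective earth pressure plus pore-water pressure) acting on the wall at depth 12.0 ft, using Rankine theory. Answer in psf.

K_a = (1 − sin φ)/(1 + sin φ) = 0.2687.
γ' = 126.7 − 62.4 = 64.30 pcf.
Effective vertical stress at 12.0 ft: σ'_v = 109.2×7.9 + 64.30×4.10 = 1126 psf.
σ'_h = K_a σ'_v = 0.2687 × 1126 = 302.6 psf; u = γ_w × 4.10 = 255.8 psf.
Total σ_h = 302.6 + 255.8 = 558.5 psf.

558 psf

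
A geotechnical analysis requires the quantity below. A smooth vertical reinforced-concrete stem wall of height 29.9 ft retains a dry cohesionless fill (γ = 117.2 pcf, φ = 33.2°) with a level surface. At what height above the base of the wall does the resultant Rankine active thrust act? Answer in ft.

9.97 ft

K_a = 0.2924.
The pressure distribution is triangular, so the resultant acts at H/3 above the base = 29.9/3 = 9.967 ft.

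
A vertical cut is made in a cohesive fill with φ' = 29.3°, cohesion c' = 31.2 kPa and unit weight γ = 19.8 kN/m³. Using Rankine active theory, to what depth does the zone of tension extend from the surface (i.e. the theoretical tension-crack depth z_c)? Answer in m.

K_a = tan²(45° − 29.3°/2) = 0.3428; √K_a = 0.5855.
The active pressure is zero where K_a γ z = 2c√K_a, so z_c = 2c/(γ√K_a) = 2×31.2/(19.8×0.5855) = 5.382 m.

5.38 m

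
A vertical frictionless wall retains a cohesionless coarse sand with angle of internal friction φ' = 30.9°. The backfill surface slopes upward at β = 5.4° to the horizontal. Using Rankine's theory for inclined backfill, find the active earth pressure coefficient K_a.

0.326

K_a = cos β · (cos β − √(cos²β − cos²φ)) / (cos β + √(cos²β − cos²φ)).
cos β = 0.9956, cos φ = 0.8581, √(cos²β − cos²φ) = 0.5048.
K_a = 0.9956 × (0.9956 − 0.5048)/(0.9956 + 0.5048) = 0.3256.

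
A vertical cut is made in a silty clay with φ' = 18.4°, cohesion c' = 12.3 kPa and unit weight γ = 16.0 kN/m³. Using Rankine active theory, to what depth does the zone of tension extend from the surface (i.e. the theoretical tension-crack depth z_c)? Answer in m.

K_a = tan²(45° − 18.4°/2) = 0.5202; √K_a = 0.7212.
The active pressure is zero where K_a γ z = 2c√K_a, so z_c = 2c/(γ√K_a) = 2×12.3/(16.0×0.7212) = 2.132 m.

2.13 m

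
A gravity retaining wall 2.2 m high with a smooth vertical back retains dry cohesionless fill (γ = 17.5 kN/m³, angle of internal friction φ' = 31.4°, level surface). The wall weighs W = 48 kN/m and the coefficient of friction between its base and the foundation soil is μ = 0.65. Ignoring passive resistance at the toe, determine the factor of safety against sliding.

K_a = tan²(45° − 31.4°/2) = 0.3149.
P_a = ½K_aγH² = 0.5×0.3149×17.5×2.2² = 13.34 kN/m, acting at H/3 = 0.7333 m above the base.
FS_sliding = μW / P_a = 0.65×48 / 13.34 = 2.339.

2.34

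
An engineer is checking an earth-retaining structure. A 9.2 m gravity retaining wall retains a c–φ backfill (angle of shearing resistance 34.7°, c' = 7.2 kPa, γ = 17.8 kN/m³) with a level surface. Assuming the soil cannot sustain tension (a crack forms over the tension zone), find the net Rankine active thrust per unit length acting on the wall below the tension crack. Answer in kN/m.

K_a = 0.2745; √K_a = 0.5239.
Tension-crack depth z_c = 2c/(γ√K_a) = 2×7.2/(17.8×0.5239) = 1.544 m.
σ_a at base = K_a γ H − 2c√K_a = 0.2745×17.8×9.2 − 2×7.2×0.5239 = 37.40 kPa.
P_a = ½ × 37.40 × (H − z_c) = 0.5×37.40×7.656 = 143.2 kN/m.

143 kN/m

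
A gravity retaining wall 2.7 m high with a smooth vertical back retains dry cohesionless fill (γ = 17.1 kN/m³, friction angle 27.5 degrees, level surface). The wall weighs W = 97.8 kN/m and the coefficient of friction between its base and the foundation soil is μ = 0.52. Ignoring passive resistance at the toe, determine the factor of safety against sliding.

2.22

K_a = tan²(45° − 27.5°/2) = 0.3682.
P_a = ½K_aγH² = 0.5×0.3682×17.1×2.7² = 22.95 kN/m, acting at H/3 = 0.9000 m above the base.
FS_sliding = μW / P_a = 0.52×97.8 / 22.95 = 2.216.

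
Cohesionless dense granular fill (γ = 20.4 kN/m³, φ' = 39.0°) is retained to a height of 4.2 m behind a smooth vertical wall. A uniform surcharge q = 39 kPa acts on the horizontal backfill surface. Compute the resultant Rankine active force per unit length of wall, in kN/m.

78.2 kN/m

K_a = tan²(45° − φ/2) = 0.2275.
Soil triangle: ½ K_a γ H² = 0.5×0.2275×20.4×4.2² = 40.93 kN/m.
Surcharge rectangle: K_a q H = 0.2275×39×4.2 = 37.27 kN/m.
Total = 40.93 + 37.27 = 78.20 kN/m.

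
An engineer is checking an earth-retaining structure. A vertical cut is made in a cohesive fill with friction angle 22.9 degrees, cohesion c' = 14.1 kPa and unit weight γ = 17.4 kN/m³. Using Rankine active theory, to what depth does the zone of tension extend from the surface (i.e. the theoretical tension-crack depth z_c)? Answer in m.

K_a = tan²(45° − 22.9°/2) = 0.4398; √K_a = 0.6631.
The active pressure is zero where K_a γ z = 2c√K_a, so z_c = 2c/(γ√K_a) = 2×14.1/(17.4×0.6631) = 2.444 m.

2.44 m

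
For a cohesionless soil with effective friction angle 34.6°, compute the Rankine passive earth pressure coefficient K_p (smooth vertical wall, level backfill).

K_p = (1 + sin φ)/(1 − sin φ) = tan²(45° + 34.6°/2) = 3.628.

3.63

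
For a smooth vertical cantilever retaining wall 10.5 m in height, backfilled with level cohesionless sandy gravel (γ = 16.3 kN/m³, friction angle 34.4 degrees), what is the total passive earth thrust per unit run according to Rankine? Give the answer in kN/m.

3230 kN/m

K_p = tan²(45° + φ/2) = 3.597.
P_p = ½ K_p γ H² = 0.5 × 3.597 × 16.3 × 10.5² = 3232 kN/m.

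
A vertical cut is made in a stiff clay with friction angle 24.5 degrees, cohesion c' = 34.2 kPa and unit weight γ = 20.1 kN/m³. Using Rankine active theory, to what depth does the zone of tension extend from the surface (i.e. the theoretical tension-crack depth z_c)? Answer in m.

5.29 m

K_a = tan²(45° − 24.5°/2) = 0.4137; √K_a = 0.6432.
The active pressure is zero where K_a γ z = 2c√K_a, so z_c = 2c/(γ√K_a) = 2×34.2/(20.1×0.6432) = 5.291 m.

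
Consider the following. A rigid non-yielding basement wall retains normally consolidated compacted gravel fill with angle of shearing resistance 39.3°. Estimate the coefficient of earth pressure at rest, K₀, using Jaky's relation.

0.367

K₀ = 1 − sin φ' = 1 − sin 39.3° = 0.3666.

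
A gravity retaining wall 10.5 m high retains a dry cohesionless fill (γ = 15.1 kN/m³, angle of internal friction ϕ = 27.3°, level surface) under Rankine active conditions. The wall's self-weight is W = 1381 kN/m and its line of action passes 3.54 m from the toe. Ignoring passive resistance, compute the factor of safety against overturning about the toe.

K_a = tan²(45° − 27.3°/2) = 0.3711.
P_a = ½K_aγH² = 0.5×0.3711×15.1×10.5² = 308.9 kN/m, acting at H/3 = 3.500 m above the base.
Overturning moment M_o = P_a × H/3 = 308.9 × 3.500 = 1081.
Resisting moment M_r = W × 3.54 = 1381 × 3.54 = 4889.
FS_overturning = M_r/M_o = 4889/1081 = 4.521.

4.52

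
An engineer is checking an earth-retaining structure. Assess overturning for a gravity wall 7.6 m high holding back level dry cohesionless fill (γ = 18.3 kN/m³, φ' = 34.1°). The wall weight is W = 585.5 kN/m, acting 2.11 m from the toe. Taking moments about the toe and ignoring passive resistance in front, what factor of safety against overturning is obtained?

K_a = tan²(45° − 34.1°/2) = 0.2815.
P_a = ½K_aγH² = 0.5×0.2815×18.3×7.6² = 148.8 kN/m, acting at H/3 = 2.533 m above the base.
Overturning moment M_o = P_a × H/3 = 148.8 × 2.533 = 376.9.
Resisting moment M_r = W × 2.11 = 585.5 × 2.11 = 1235.
FS_overturning = M_r/M_o = 1235/376.9 = 3.278.

3.28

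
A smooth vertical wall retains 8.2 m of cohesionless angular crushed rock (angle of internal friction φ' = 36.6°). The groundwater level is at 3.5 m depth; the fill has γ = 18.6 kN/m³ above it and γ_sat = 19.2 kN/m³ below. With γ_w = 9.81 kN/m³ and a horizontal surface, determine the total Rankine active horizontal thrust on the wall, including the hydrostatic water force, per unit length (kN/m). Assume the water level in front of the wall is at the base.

K_a = tan²(45° − φ/2) = 0.2530.
γ' = 19.2 − 9.81 = 9.390 kN/m³. Depth below WT = 4.7 m.
σ'_h at WT = K_a γ d_w = 16.47 kPa; at base = 16.47 + K_a γ' × 4.7 = 27.63 kPa.
P₁ (0–3.5 m) = ½×16.47×3.5 = 28.82. P₂ (3.5–8.2 m) = ½(16.47+27.63)×4.7 = 103.6.
P_w = ½ γ_w h₂² = 0.5×9.81×4.7² = 108.4. Total = 28.82+103.6+108.4 = 240.8 kN/m.

241 kN/m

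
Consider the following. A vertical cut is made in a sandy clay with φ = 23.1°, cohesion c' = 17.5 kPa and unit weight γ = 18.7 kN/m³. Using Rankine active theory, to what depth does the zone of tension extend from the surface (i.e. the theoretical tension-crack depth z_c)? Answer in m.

K_a = tan²(45° − 23.1°/2) = 0.4364; √K_a = 0.6606.
The active pressure is zero where K_a γ z = 2c√K_a, so z_c = 2c/(γ√K_a) = 2×17.5/(18.7×0.6606) = 2.833 m.

2.83 m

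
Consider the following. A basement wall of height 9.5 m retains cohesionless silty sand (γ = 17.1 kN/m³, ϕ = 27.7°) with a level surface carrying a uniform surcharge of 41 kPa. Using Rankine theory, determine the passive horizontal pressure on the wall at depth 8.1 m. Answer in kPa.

K_p = (1 + sin φ)/(1 − sin φ) = 2.737.
σ_v = γz + q = 17.1 × 8.1 + 41 = 179.5 kPa.
σ_h = K_p σ_v = 2.737 × 179.5 = 491.4 kPa.

491 kPa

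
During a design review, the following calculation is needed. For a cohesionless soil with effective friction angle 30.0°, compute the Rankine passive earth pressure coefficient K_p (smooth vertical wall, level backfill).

3.00

K_p = (1 + sin φ)/(1 − sin φ) = tan²(45° + 30.0°/2) = 3.000.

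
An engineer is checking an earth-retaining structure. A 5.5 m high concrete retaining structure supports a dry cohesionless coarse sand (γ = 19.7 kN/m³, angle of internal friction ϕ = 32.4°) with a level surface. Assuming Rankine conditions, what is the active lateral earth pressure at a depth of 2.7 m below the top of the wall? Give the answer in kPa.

16.1 kPa

K_a = (1 − sin φ)/(1 + sin φ) = 0.3022.
σ_h = K_a γ z = 0.3022 × 19.7 × 2.7 = 16.08 kPa.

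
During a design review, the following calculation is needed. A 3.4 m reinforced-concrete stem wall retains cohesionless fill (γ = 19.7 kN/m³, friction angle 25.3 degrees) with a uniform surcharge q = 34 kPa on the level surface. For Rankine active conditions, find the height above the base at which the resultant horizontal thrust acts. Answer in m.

1.42 m

K_a = 0.4012.
Triangular part P₁ = ½K_aγH² = 45.68 at H/3 = 1.133 m; rectangular part P₂ = K_a q H = 46.38 at H/2 = 1.700 m.
ȳ = (P₁·1.133 + P₂·1.700)/(P₁+P₂) = 1.419 m.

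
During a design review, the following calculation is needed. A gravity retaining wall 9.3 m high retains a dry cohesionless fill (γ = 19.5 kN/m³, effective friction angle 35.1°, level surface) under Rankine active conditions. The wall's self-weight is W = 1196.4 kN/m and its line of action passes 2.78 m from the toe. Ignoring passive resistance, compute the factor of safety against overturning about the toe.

K_a = tan²(45° − 35.1°/2) = 0.2698.
P_a = ½K_aγH² = 0.5×0.2698×19.5×9.3² = 227.5 kN/m, acting at H/3 = 3.100 m above the base.
Overturning moment M_o = P_a × H/3 = 227.5 × 3.100 = 705.4.
Resisting moment M_r = W × 2.78 = 1196.4 × 2.78 = 3326.
FS_overturning = M_r/M_o = 3326/705.4 = 4.715.

4.72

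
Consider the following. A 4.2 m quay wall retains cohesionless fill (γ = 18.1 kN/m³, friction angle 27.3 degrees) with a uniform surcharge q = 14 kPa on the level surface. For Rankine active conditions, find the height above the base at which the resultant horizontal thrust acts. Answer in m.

K_a = 0.3711.
Triangular part P₁ = ½K_aγH² = 59.25 at H/3 = 1.400 m; rectangular part P₂ = K_a q H = 21.82 at H/2 = 2.100 m.
ȳ = (P₁·1.400 + P₂·2.100)/(P₁+P₂) = 1.588 m.

1.59 m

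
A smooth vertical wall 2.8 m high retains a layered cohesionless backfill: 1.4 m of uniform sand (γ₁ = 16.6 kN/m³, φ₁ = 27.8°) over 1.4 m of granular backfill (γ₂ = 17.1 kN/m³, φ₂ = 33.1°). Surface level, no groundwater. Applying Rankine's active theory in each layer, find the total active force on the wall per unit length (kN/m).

K_a1 = tan²(45°−27.8°/2) = 0.3639; K_a2 = tan²(45°−33.1°/2) = 0.2936.
Layer 1: σ at base = K_a1 γ₁ h₁ = 8.457 kPa; P₁ = ½×8.457×1.4 = 5.920.
Layer 2: σ_v at top = γ₁h₁ = 23.24; σ_h top = K_a2×23.24 = 6.823; σ_h base = K_a2×(23.24+17.1×1.4) = 13.85.
P₂ = ½(6.823+13.85)×1.4 = 14.47. Total P_a = 5.920+14.47 = 20.39 kN/m.

20.4 kN/m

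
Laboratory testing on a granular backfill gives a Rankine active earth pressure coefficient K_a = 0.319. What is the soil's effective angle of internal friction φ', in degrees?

31.1°

K_a = tan²(45° − φ/2) ⇒ 45° − φ/2 = arctan(√0.319) = 29.46°.
φ = 2(45° − 29.46°) = 31.08°.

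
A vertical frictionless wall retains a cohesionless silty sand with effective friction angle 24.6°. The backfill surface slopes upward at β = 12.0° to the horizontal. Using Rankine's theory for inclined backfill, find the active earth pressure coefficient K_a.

0.451

K_a = cos β · (cos β − √(cos²β − cos²φ)) / (cos β + √(cos²β − cos²φ)).
cos β = 0.9781, cos φ = 0.9092, √(cos²β − cos²φ) = 0.3606.
K_a = 0.9781 × (0.9781 − 0.3606)/(0.9781 + 0.3606) = 0.4512.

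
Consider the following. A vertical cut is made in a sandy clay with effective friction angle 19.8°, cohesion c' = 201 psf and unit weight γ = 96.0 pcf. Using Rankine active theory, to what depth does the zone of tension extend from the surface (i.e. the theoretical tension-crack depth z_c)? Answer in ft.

5.96 ft

K_a = tan²(45° − 19.8°/2) = 0.4939; √K_a = 0.7028.
The active pressure is zero where K_a γ z = 2c√K_a, so z_c = 2c/(γ√K_a) = 2×201/(96.0×0.7028) = 5.958 ft.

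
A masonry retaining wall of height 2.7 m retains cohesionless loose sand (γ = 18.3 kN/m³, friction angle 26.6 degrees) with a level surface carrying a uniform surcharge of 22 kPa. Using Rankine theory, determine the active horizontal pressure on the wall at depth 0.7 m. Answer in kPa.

K_a = (1 − sin φ)/(1 + sin φ) = 0.3814.
σ_v = γz + q = 18.3 × 0.7 + 22 = 34.81 kPa.
σ_h = K_a σ_v = 0.3814 × 34.81 = 13.28 kPa.

13.3 kPa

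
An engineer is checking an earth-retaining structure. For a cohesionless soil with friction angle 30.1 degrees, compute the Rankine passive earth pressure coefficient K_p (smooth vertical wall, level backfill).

K_p = (1 + sin φ)/(1 − sin φ) = tan²(45° + 30.1°/2) = 3.012.

3.01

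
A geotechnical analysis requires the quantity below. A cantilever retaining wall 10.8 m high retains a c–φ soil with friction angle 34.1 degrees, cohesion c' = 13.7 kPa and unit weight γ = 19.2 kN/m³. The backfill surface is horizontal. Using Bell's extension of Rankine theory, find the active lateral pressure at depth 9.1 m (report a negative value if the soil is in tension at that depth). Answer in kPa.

34.7 kPa

K_a = (1 − sin φ)/(1 + sin φ) = 0.2815.
σ_a = K_a γ z − 2c√K_a = 0.2815×19.2×9.1 − 2×13.7×0.5306 = 34.65 kPa.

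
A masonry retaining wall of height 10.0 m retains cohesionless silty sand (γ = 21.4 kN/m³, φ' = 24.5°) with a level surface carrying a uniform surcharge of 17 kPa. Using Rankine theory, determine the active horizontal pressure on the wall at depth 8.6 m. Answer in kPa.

83.2 kPa

K_a = (1 − sin φ)/(1 + sin φ) = 0.4137.
σ_v = γz + q = 21.4 × 8.6 + 17 = 201.0 kPa.
σ_h = K_a σ_v = 0.4137 × 201.0 = 83.18 kPa.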